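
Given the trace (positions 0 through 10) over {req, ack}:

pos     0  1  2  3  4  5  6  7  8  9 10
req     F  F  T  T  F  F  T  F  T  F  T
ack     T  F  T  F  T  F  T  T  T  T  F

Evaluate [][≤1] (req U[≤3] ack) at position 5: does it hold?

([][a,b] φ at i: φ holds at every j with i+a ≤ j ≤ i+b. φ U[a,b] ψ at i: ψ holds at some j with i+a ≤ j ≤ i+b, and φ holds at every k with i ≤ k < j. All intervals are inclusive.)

False

Check (req U[≤3] ack) at every j in [5,6]:
  j=5: fails
  j=6: holds
Fails at j=5 → formula fails.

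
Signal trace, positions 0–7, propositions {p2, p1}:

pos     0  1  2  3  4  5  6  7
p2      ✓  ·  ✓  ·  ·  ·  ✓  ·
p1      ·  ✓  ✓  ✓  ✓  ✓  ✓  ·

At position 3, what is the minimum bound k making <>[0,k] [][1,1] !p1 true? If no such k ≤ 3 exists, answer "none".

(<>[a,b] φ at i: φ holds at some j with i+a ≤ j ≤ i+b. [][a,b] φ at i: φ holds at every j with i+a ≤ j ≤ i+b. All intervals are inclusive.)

Scan j = 3,4,… for [][1,1] !p1:
  j=3: fails
  j=4: fails
  j=5: fails
  j=6: holds
First hit at j=6, so smallest k = 6-3 = 3.

3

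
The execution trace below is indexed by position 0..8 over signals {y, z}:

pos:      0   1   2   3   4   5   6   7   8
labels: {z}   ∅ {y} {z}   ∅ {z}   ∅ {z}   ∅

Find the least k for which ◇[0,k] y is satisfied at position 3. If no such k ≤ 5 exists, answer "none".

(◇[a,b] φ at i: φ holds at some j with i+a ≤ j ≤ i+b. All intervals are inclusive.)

Scan j = 3,4,… for y:
  j=3: fails
  j=4: fails
  j=5: fails
  j=6: fails
  j=7: fails
  j=8: fails
No j in [3,8] satisfies it → none.

none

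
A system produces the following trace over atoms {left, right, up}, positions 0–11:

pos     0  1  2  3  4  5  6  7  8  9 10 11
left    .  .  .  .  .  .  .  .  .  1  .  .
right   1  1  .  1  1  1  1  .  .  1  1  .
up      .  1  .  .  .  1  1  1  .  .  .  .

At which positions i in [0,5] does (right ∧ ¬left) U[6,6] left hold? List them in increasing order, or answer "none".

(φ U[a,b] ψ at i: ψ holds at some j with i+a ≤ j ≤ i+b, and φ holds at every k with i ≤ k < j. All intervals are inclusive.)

none

Evaluate at each i in [0,5]:
  i=0: ✗ (no rhs in [6,6])
  i=1: ✗ (no rhs in [7,7])
  i=2: ✗ (no rhs in [8,8])
  i=3: ✗ (lhs fails at k=7 before rhs at j=9)
  i=4: ✗ (no rhs in [10,10])
  i=5: ✗ (no rhs in [11,11])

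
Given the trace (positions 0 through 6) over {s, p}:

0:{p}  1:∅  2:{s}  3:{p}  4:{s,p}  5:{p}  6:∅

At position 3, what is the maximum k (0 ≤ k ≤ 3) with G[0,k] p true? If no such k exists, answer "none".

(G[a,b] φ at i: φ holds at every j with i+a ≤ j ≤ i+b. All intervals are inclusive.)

2

p must hold from j=3 onward; find where it first fails.
  j=3: holds
  j=4: holds
  j=5: holds
  j=6: fails
Holds on [3,5], so largest k = 2.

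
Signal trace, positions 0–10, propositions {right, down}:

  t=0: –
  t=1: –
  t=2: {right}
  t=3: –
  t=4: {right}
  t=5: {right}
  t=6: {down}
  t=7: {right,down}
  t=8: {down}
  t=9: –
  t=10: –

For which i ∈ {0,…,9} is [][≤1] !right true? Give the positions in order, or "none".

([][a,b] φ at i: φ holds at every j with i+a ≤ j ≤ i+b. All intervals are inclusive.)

0, 8, 9

Evaluate at each i in [0,9]:
  i=0: ✓ (all of [0,1])
  i=1: ✗ (fails at j=2)
  i=2: ✗ (fails at j=2)
  i=3: ✗ (fails at j=4)
  i=4: ✗ (fails at j=4)
  i=5: ✗ (fails at j=5)
  i=6: ✗ (fails at j=7)
  i=7: ✗ (fails at j=7)
  i=8: ✓ (all of [8,9])
  i=9: ✓ (all of [9,10])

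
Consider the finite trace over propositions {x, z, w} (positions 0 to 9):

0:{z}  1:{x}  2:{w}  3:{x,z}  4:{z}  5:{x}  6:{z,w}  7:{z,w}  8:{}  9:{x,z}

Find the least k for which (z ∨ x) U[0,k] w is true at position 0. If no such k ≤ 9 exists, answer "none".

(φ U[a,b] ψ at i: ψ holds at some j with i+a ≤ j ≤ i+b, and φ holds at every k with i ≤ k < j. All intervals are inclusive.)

2

Need earliest j ≥ 0 with w, and (z ∨ x) at every k in [0,j-1].
  j=0: rhs fails.
  j=1: rhs fails.
  j=2: rhs holds; lhs holds on [0,1]. k = 2.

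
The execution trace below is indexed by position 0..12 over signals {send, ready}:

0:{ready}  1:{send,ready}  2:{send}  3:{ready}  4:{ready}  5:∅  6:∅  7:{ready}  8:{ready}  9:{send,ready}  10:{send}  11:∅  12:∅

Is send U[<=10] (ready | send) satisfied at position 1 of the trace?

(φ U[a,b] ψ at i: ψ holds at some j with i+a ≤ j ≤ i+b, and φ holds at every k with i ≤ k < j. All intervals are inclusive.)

Need some j in [1,11] with (ready | send), and send at every k in [1,j-1].
  j=1: (ready | send) holds; no prefix to check → satisfied.

Yes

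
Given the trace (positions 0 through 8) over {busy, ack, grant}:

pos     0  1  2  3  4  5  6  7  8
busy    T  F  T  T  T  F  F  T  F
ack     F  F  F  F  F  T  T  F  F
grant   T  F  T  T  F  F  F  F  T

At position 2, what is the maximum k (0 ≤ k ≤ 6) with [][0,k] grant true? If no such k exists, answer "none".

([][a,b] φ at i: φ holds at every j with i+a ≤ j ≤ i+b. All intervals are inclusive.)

grant must hold from j=2 onward; find where it first fails.
  j=2: holds
  j=3: holds
  j=4: fails
Holds on [2,3], so largest k = 1.

1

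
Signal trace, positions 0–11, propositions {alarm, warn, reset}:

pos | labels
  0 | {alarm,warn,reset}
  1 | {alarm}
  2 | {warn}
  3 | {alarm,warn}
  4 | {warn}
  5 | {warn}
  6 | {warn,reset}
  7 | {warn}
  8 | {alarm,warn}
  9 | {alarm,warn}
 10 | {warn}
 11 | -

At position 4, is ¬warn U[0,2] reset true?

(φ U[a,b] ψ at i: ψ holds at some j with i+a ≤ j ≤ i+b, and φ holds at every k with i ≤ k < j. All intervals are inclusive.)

Does not hold

Need some j in [4,6] with reset, and ¬warn at every k in [4,j-1].
  j=4: reset false.
  j=5: reset false.
  j=6: reset holds, but ¬warn fails at k=4 → not this j.
No j in the window works → until fails.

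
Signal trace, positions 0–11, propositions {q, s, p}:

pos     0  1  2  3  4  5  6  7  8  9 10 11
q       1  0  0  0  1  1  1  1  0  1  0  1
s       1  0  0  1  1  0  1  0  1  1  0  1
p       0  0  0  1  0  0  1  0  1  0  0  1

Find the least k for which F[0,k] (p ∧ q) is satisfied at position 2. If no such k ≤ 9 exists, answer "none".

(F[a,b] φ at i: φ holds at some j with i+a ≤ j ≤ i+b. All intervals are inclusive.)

4

Scan j = 2,3,… for (p ∧ q):
  j=2: fails
  j=3: fails
  j=4: fails
  j=5: fails
  j=6: holds
First hit at j=6, so smallest k = 6-2 = 4.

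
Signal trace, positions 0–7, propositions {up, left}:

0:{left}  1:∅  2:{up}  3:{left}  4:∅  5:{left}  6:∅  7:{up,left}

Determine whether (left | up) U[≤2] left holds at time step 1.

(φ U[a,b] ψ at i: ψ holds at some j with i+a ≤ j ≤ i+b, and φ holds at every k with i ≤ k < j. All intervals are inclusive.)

Need some j in [1,3] with left, and (left | up) at every k in [1,j-1].
  j=1: left false.
  j=2: left false.
  j=3: left holds, but (left | up) fails at k=1 → not this j.
No j in the window works → until fails.

False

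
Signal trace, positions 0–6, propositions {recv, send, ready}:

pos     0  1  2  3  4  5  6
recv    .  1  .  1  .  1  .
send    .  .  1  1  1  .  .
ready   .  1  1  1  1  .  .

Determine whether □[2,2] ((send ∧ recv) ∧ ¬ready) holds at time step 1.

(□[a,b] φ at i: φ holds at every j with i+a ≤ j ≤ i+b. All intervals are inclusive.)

Does not hold

Check ((send ∧ recv) ∧ ¬ready) at every j in [3,3]:
  j=3: false
Fails at j=3 → formula fails.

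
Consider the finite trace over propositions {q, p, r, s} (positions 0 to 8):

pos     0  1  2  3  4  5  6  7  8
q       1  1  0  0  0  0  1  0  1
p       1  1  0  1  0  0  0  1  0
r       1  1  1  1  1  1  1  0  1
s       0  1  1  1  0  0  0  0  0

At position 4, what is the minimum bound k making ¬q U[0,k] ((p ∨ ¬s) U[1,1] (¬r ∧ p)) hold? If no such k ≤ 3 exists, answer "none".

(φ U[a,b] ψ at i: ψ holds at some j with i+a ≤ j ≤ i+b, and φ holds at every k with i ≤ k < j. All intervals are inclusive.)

2

Need earliest j ≥ 4 with ((p ∨ ¬s) U[1,1] (¬r ∧ p)), and ¬q at every k in [4,j-1].
  j=4: rhs fails.
  j=5: rhs fails.
  j=6: rhs holds; lhs holds on [4,5]. k = 2.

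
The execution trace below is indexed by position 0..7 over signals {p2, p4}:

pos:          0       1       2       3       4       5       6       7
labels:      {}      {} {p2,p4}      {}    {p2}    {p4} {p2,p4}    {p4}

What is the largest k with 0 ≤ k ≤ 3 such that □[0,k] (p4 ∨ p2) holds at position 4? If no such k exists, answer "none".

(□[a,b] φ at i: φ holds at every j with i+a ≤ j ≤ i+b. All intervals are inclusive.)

3

(p4 ∨ p2) must hold from j=4 onward; find where it first fails.
  j=4: holds
  j=5: holds
  j=6: holds
  j=7: holds
Holds through j=7; largest k = 3.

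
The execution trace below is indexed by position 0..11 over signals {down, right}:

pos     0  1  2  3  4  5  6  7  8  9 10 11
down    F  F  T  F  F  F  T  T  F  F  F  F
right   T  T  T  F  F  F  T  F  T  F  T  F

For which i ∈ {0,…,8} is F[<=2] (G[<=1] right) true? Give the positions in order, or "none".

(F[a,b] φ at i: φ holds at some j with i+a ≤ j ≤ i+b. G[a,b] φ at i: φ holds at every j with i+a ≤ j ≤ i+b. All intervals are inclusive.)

Evaluate at each i in [0,8]:
  i=0: ✓ (witness j=0)
  i=1: ✓ (witness j=1)
  i=2: ✗ (none in [2,4])
  i=3: ✗ (none in [3,5])
  i=4: ✗ (none in [4,6])
  i=5: ✗ (none in [5,7])
  i=6: ✗ (none in [6,8])
  i=7: ✗ (none in [7,9])
  i=8: ✗ (none in [8,10])

0, 1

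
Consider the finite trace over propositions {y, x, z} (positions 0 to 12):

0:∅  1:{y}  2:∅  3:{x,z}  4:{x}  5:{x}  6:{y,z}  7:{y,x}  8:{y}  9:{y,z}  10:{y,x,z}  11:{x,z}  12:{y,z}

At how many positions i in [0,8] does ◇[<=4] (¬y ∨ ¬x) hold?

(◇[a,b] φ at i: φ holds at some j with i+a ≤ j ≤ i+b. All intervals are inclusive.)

Evaluate at each i in [0,8]:
  i=0: ✓ (witness j=0)
  i=1: ✓ (witness j=1)
  i=2: ✓ (witness j=2)
  i=3: ✓ (witness j=3)
  i=4: ✓ (witness j=4)
  i=5: ✓ (witness j=5)
  i=6: ✓ (witness j=6)
  i=7: ✓ (witness j=8)
  i=8: ✓ (witness j=8)
Positions where it holds: {0, 1, 2, 3, 4, 5, 6, 7, 8} → 9.

9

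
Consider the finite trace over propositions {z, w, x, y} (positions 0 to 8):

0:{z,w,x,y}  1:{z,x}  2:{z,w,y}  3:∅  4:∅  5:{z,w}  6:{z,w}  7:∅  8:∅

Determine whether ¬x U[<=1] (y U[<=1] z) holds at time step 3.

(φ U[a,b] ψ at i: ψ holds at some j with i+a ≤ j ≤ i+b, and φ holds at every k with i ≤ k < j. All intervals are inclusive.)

Need some j in [3,4] with (y U[<=1] z), and ¬x at every k in [3,j-1].
  j=3: (y U[<=1] z) — fails.
  j=4: (y U[<=1] z) — fails.
No j in the window works → until fails.

No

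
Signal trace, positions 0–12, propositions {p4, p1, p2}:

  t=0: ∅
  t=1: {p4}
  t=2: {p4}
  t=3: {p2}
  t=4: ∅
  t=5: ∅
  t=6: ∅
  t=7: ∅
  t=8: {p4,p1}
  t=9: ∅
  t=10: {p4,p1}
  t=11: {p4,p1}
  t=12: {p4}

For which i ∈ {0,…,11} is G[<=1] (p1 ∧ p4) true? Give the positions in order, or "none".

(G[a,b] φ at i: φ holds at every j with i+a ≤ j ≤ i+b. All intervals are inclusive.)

10

Evaluate at each i in [0,11]:
  i=0: ✗ (fails at j=0)
  i=1: ✗ (fails at j=1)
  i=2: ✗ (fails at j=2)
  i=3: ✗ (fails at j=3)
  i=4: ✗ (fails at j=4)
  i=5: ✗ (fails at j=5)
  i=6: ✗ (fails at j=6)
  i=7: ✗ (fails at j=7)
  i=8: ✗ (fails at j=9)
  i=9: ✗ (fails at j=9)
  i=10: ✓ (all of [10,11])
  i=11: ✗ (fails at j=12)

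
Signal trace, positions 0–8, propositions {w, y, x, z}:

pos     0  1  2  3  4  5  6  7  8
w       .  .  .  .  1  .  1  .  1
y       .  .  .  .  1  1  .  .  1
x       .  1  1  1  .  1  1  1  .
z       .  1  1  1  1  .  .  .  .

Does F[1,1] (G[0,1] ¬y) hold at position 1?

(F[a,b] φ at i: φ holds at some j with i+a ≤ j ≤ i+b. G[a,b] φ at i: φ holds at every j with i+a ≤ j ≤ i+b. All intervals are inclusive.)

Check G[0,1] ¬y at each j in [2,2]:
  j=2: holds on [2,3]
Found at j=2 → formula holds.

Holds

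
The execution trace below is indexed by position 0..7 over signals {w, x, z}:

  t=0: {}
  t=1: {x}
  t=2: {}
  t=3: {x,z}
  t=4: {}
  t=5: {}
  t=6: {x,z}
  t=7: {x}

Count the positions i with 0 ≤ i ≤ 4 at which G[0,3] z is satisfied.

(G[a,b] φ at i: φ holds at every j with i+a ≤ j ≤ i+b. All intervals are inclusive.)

Evaluate at each i in [0,4]:
  i=0: ✗ (fails at j=0)
  i=1: ✗ (fails at j=1)
  i=2: ✗ (fails at j=2)
  i=3: ✗ (fails at j=4)
  i=4: ✗ (fails at j=4)
Positions where it holds: {} → 0.

0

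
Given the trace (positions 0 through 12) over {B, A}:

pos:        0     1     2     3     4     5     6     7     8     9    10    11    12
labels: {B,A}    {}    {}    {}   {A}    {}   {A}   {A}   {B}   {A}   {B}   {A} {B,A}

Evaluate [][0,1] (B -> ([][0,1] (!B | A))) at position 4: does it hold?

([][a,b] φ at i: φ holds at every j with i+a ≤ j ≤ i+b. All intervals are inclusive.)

Check (B -> ([][0,1] (!B | A))) at every j in [4,5]:
  j=4: antecedent false → ✓
  j=5: antecedent false → ✓
All positions satisfy it → formula holds.

Holds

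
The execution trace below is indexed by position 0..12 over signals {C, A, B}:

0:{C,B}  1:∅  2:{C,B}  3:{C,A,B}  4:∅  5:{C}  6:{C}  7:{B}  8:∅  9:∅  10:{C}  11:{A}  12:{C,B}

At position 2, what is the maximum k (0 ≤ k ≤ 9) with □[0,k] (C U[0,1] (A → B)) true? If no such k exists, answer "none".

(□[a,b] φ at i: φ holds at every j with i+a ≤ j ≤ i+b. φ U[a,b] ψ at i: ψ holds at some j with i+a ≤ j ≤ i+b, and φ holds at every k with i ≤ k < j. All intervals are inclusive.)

(C U[0,1] (A → B)) must hold from j=2 onward; find where it first fails.
  j=2: holds
  j=3: holds
  j=4: holds
  j=5: holds
  j=6: holds
  j=7: holds
  j=8: holds
  j=9: holds
  j=10: holds
  j=11: fails
Holds on [2,10], so largest k = 8.

8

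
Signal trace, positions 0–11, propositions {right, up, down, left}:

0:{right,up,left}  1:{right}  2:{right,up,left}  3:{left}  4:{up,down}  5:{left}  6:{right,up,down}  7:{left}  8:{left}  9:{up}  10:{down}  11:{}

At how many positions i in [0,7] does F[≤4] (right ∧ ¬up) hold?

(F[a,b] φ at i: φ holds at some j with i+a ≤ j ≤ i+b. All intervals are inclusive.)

2

Evaluate at each i in [0,7]:
  i=0: ✓ (witness j=1)
  i=1: ✓ (witness j=1)
  i=2: ✗ (none in [2,6])
  i=3: ✗ (none in [3,7])
  i=4: ✗ (none in [4,8])
  i=5: ✗ (none in [5,9])
  i=6: ✗ (none in [6,10])
  i=7: ✗ (none in [7,11])
Positions where it holds: {0, 1} → 2.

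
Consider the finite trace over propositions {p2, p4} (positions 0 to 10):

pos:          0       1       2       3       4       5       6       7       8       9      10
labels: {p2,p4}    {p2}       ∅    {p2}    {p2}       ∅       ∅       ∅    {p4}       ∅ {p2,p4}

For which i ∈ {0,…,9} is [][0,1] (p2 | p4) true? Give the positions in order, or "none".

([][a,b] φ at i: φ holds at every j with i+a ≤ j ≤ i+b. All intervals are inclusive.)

0, 3

Evaluate at each i in [0,9]:
  i=0: ✓ (all of [0,1])
  i=1: ✗ (fails at j=2)
  i=2: ✗ (fails at j=2)
  i=3: ✓ (all of [3,4])
  i=4: ✗ (fails at j=5)
  i=5: ✗ (fails at j=5)
  i=6: ✗ (fails at j=6)
  i=7: ✗ (fails at j=7)
  i=8: ✗ (fails at j=9)
  i=9: ✗ (fails at j=9)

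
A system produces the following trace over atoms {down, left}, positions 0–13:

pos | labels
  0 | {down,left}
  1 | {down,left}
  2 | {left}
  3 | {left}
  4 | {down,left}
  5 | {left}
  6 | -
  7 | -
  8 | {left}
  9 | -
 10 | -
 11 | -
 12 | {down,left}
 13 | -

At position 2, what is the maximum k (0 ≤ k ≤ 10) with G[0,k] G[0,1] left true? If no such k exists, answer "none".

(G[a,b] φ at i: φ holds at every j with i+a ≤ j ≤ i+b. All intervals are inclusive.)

2

G[0,1] left must hold from j=2 onward; find where it first fails.
  j=2: holds
  j=3: holds
  j=4: holds
  j=5: fails
Holds on [2,4], so largest k = 2.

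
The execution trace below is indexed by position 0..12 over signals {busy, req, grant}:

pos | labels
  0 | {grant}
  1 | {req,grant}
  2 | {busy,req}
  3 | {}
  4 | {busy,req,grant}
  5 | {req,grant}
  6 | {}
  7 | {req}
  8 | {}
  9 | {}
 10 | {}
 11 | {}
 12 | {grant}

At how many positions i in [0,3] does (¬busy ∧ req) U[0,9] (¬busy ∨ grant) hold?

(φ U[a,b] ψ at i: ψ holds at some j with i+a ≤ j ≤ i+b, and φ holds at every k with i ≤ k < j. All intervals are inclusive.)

Evaluate at each i in [0,3]:
  i=0: ✓ (rhs at j=0)
  i=1: ✓ (rhs at j=1)
  i=2: ✗ (lhs fails at k=2 before rhs at j=3)
  i=3: ✓ (rhs at j=3)
Positions where it holds: {0, 1, 3} → 3.

3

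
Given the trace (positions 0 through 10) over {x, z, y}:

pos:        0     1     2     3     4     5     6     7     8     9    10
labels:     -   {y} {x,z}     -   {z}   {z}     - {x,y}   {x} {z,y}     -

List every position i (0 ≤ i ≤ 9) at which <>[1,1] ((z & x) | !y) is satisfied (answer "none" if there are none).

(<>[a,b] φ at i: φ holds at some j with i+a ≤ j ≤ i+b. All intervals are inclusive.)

1, 2, 3, 4, 5, 7, 9

Evaluate at each i in [0,9]:
  i=0: ✗ (none in [1,1])
  i=1: ✓ (witness j=2)
  i=2: ✓ (witness j=3)
  i=3: ✓ (witness j=4)
  i=4: ✓ (witness j=5)
  i=5: ✓ (witness j=6)
  i=6: ✗ (none in [7,7])
  i=7: ✓ (witness j=8)
  i=8: ✗ (none in [9,9])
  i=9: ✓ (witness j=10)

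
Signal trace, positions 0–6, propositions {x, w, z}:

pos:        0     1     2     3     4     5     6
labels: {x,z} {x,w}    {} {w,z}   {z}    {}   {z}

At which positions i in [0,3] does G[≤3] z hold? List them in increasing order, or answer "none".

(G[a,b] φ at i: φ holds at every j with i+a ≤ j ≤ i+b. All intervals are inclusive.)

Evaluate at each i in [0,3]:
  i=0: ✗ (fails at j=1)
  i=1: ✗ (fails at j=1)
  i=2: ✗ (fails at j=2)
  i=3: ✗ (fails at j=5)

none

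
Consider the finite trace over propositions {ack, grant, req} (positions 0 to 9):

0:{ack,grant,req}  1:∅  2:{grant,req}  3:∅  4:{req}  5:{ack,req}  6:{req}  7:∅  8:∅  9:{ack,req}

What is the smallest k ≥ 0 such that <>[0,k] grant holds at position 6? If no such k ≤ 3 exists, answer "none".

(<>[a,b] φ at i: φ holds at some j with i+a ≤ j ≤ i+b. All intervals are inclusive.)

Scan j = 6,7,… for grant:
  j=6: fails
  j=7: fails
  j=8: fails
  j=9: fails
No j in [6,9] satisfies it → none.

none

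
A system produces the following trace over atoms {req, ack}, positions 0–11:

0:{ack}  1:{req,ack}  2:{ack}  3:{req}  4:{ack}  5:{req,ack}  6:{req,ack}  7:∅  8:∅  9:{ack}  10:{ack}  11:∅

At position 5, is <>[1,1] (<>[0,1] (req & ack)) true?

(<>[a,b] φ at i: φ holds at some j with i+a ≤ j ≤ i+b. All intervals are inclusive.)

True

Check <>[0,1] (req & ack) at each j in [6,6]:
  j=6: holds (witness at 6)
Found at j=6 → formula holds.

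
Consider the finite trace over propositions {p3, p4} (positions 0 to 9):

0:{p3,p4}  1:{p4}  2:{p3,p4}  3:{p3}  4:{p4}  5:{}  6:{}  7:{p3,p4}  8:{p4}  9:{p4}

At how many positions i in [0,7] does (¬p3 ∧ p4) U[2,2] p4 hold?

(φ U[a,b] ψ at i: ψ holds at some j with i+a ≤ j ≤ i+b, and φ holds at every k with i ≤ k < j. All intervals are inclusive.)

Evaluate at each i in [0,7]:
  i=0: ✗ (lhs fails at k=0 before rhs at j=2)
  i=1: ✗ (no rhs in [3,3])
  i=2: ✗ (lhs fails at k=2 before rhs at j=4)
  i=3: ✗ (no rhs in [5,5])
  i=4: ✗ (no rhs in [6,6])
  i=5: ✗ (lhs fails at k=5 before rhs at j=7)
  i=6: ✗ (lhs fails at k=6 before rhs at j=8)
  i=7: ✗ (lhs fails at k=7 before rhs at j=9)
Positions where it holds: {} → 0.

0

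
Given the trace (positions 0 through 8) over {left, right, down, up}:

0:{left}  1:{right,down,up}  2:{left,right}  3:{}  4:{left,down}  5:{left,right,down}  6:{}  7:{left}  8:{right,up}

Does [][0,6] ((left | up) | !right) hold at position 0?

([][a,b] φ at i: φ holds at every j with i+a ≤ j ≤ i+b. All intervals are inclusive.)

Check ((left | up) | !right) at every j in [0,6]:
  j=0: true
  j=1: true
  j=2: true
  j=3: true
  j=4: true
  j=5: true
  j=6: true
All positions satisfy it → formula holds.

Holds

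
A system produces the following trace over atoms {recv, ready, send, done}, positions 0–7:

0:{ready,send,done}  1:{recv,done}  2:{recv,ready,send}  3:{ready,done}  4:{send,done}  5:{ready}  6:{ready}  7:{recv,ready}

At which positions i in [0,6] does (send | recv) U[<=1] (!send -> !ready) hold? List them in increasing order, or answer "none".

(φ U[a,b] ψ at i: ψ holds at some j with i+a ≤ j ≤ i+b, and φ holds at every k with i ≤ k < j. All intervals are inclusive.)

0, 1, 2, 4

Evaluate at each i in [0,6]:
  i=0: ✓ (rhs at j=0)
  i=1: ✓ (rhs at j=1)
  i=2: ✓ (rhs at j=2)
  i=3: ✗ (lhs fails at k=3 before rhs at j=4)
  i=4: ✓ (rhs at j=4)
  i=5: ✗ (no rhs in [5,6])
  i=6: ✗ (no rhs in [6,7])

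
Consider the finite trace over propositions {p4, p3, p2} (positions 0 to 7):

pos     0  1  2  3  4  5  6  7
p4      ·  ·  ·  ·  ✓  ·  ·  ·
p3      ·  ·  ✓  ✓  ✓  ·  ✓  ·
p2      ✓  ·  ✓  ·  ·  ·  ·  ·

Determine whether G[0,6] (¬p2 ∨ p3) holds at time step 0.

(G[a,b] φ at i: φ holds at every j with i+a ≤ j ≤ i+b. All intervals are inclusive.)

False

Check (¬p2 ∨ p3) at every j in [0,6]:
  j=0: false
  j=1: true
  j=2: true
  j=3: true
  j=4: true
  j=5: true
  j=6: true
Fails at j=0 → formula fails.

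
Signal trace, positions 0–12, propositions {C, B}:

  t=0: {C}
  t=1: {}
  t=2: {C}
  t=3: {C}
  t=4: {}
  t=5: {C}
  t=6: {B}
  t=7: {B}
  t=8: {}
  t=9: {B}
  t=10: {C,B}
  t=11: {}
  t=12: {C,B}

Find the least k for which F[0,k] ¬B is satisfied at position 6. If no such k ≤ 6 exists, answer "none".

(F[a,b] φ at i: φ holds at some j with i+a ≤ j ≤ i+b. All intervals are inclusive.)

Scan j = 6,7,… for ¬B:
  j=6: fails
  j=7: fails
  j=8: holds
First hit at j=8, so smallest k = 8-6 = 2.

2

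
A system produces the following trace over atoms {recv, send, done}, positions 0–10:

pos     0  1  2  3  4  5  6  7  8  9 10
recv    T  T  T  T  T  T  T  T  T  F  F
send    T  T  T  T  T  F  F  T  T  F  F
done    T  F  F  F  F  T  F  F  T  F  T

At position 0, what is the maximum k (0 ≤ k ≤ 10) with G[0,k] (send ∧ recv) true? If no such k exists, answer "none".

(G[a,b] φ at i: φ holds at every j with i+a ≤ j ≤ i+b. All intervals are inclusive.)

4

(send ∧ recv) must hold from j=0 onward; find where it first fails.
  j=0: holds
  j=1: holds
  j=2: holds
  j=3: holds
  j=4: holds
  j=5: fails
Holds on [0,4], so largest k = 4.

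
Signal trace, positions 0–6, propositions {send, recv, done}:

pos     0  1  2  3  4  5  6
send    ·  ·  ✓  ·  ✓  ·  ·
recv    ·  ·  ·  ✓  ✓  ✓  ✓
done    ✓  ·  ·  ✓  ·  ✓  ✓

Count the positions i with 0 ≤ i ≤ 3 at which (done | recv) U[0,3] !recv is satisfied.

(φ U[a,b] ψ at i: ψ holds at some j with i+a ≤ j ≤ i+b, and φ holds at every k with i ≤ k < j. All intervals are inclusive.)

Evaluate at each i in [0,3]:
  i=0: ✓ (rhs at j=0)
  i=1: ✓ (rhs at j=1)
  i=2: ✓ (rhs at j=2)
  i=3: ✗ (no rhs in [3,6])
Positions where it holds: {0, 1, 2} → 3.

3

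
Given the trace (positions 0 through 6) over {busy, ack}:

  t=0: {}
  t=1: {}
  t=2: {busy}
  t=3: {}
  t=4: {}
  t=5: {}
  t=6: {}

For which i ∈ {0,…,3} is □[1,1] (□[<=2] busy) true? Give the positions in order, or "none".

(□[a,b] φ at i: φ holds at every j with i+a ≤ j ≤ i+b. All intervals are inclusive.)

none

Evaluate at each i in [0,3]:
  i=0: ✗ (fails at j=1)
  i=1: ✗ (fails at j=2)
  i=2: ✗ (fails at j=3)
  i=3: ✗ (fails at j=4)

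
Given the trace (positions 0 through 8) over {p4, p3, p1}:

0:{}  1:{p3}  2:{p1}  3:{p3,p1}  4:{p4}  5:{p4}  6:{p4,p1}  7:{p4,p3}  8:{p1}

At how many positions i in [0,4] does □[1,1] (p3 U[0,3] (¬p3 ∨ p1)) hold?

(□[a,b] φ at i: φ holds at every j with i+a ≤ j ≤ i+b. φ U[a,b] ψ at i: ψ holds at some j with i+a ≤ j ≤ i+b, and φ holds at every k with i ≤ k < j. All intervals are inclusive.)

5

Evaluate at each i in [0,4]:
  i=0: ✓ (all of [1,1])
  i=1: ✓ (all of [2,2])
  i=2: ✓ (all of [3,3])
  i=3: ✓ (all of [4,4])
  i=4: ✓ (all of [5,5])
Positions where it holds: {0, 1, 2, 3, 4} → 5.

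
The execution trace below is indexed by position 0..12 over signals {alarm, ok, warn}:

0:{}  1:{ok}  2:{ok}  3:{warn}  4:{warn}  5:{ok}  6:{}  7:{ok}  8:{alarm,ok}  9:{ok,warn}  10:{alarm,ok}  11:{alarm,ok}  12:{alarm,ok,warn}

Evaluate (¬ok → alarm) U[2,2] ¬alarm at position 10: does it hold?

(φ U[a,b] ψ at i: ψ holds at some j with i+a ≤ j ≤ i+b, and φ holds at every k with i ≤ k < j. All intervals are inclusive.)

Need some j in [12,12] with ¬alarm, and (¬ok → alarm) at every k in [10,j-1].
  j=12: ¬alarm false.
No j in the window works → until fails.

Does not hold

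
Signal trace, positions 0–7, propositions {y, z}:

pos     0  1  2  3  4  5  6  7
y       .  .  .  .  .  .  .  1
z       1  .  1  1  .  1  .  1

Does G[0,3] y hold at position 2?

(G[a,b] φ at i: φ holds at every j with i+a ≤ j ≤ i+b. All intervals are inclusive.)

Check y at every j in [2,5]:
  j=2: false
  j=3: false
  j=4: false
  j=5: false
Fails at j=2 → formula fails.

False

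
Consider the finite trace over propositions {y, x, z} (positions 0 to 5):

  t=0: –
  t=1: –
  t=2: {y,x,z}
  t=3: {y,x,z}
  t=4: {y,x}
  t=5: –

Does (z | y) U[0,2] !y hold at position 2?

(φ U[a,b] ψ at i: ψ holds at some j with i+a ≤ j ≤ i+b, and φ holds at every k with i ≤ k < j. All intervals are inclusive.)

Need some j in [2,4] with !y, and (z | y) at every k in [2,j-1].
  j=2: !y false.
  j=3: !y false.
  j=4: !y false.
No j in the window works → until fails.

No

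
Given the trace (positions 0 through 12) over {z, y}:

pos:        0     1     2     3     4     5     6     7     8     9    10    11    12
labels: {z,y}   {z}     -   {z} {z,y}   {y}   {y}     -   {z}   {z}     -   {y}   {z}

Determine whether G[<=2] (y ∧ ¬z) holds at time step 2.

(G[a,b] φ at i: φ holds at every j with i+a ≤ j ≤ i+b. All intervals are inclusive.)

Check (y ∧ ¬z) at every j in [2,4]:
  j=2: false
  j=3: false
  j=4: false
Fails at j=2 → formula fails.

No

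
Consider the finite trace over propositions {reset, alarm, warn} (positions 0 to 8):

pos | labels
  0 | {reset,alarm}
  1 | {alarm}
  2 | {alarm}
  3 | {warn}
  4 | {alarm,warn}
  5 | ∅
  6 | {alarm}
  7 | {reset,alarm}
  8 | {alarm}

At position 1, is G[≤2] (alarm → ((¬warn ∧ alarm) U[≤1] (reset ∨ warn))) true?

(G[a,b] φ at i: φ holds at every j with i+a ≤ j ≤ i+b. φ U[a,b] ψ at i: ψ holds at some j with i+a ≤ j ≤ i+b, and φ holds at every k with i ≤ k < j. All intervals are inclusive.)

Check (alarm → ((¬warn ∧ alarm) U[≤1] (reset ∨ warn))) at every j in [1,3]:
  j=1: antecedent true; consequent fails → ✗
  j=2: antecedent true; consequent holds → ✓
  j=3: antecedent false → ✓
Fails at j=1 → formula fails.

Does not hold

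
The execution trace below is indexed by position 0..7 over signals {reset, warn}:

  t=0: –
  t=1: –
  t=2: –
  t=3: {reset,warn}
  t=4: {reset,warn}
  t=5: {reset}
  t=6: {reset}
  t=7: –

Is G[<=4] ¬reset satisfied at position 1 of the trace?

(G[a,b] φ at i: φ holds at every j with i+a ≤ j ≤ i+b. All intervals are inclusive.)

Check ¬reset at every j in [1,5]:
  j=1: true
  j=2: true
  j=3: false
  j=4: false
  j=5: false
Fails at j=3 → formula fails.

No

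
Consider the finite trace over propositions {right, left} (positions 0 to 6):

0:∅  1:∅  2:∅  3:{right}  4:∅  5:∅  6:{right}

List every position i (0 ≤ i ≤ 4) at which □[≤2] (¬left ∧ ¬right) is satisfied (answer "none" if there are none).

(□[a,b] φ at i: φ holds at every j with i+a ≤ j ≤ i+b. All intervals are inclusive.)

Evaluate at each i in [0,4]:
  i=0: ✓ (all of [0,2])
  i=1: ✗ (fails at j=3)
  i=2: ✗ (fails at j=3)
  i=3: ✗ (fails at j=3)
  i=4: ✗ (fails at j=6)

0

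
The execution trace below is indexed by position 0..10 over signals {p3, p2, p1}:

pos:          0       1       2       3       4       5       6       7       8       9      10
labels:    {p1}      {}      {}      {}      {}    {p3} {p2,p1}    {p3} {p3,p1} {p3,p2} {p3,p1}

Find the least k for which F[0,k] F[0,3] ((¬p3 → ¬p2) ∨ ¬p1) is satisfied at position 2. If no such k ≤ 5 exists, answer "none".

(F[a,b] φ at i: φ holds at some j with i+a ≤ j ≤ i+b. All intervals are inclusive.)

Scan j = 2,3,… for F[0,3] ((¬p3 → ¬p2) ∨ ¬p1):
  j=2: holds
First hit at j=2, so smallest k = 2-2 = 0.

0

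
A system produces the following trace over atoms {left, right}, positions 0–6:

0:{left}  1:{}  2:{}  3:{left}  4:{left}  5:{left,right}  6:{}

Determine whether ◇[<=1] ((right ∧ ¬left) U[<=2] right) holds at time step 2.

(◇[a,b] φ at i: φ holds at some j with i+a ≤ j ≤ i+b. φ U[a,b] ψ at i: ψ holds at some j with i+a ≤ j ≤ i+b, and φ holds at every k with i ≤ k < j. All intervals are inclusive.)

Check ((right ∧ ¬left) U[<=2] right) at each j in [2,3]:
  j=2: fails
  j=3: fails
No position in the window satisfies it → formula fails.

False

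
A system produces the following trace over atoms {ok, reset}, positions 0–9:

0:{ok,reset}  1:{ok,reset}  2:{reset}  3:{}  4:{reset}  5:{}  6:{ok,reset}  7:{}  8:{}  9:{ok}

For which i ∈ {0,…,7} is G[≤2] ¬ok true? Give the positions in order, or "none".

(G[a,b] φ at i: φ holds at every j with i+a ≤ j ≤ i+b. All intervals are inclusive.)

Evaluate at each i in [0,7]:
  i=0: ✗ (fails at j=0)
  i=1: ✗ (fails at j=1)
  i=2: ✓ (all of [2,4])
  i=3: ✓ (all of [3,5])
  i=4: ✗ (fails at j=6)
  i=5: ✗ (fails at j=6)
  i=6: ✗ (fails at j=6)
  i=7: ✗ (fails at j=9)

2, 3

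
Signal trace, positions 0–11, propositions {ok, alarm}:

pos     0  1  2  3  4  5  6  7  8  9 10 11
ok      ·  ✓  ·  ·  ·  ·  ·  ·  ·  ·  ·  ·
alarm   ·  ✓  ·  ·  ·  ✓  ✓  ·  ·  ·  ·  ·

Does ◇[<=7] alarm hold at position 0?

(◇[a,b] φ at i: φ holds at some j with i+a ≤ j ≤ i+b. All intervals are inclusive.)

True

Check alarm at each j in [0,7]:
  j=0: false
  j=1: true
  j=2: false
  j=3: false
  j=4: false
  j=5: true
  j=6: true
  j=7: false
Found at j=1 → formula holds.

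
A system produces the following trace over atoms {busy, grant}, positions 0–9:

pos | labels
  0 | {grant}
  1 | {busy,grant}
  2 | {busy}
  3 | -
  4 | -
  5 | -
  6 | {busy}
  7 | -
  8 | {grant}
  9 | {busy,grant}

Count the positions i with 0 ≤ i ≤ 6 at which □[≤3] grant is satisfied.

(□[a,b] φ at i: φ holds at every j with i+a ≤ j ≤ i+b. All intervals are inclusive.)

Evaluate at each i in [0,6]:
  i=0: ✗ (fails at j=2)
  i=1: ✗ (fails at j=2)
  i=2: ✗ (fails at j=2)
  i=3: ✗ (fails at j=3)
  i=4: ✗ (fails at j=4)
  i=5: ✗ (fails at j=5)
  i=6: ✗ (fails at j=6)
Positions where it holds: {} → 0.

0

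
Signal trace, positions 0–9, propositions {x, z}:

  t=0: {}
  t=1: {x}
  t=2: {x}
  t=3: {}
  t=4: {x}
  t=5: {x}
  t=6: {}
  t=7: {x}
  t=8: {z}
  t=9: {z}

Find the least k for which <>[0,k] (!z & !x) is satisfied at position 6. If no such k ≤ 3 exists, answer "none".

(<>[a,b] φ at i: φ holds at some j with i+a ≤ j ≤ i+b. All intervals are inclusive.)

Scan j = 6,7,… for (!z & !x):
  j=6: holds
First hit at j=6, so smallest k = 6-6 = 0.

0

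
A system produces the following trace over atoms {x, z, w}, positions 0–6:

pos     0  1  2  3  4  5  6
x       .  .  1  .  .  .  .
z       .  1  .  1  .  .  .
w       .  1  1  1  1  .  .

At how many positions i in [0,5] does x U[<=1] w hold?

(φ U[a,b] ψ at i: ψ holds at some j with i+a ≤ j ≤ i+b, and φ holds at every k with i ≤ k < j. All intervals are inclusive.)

Evaluate at each i in [0,5]:
  i=0: ✗ (lhs fails at k=0 before rhs at j=1)
  i=1: ✓ (rhs at j=1)
  i=2: ✓ (rhs at j=2)
  i=3: ✓ (rhs at j=3)
  i=4: ✓ (rhs at j=4)
  i=5: ✗ (no rhs in [5,6])
Positions where it holds: {1, 2, 3, 4} → 4.

4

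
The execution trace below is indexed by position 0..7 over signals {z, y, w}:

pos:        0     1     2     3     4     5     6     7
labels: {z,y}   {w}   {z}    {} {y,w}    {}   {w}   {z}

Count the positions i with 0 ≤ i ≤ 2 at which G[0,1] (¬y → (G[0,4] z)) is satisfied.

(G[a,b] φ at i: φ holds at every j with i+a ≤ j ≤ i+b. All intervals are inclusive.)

Evaluate at each i in [0,2]:
  i=0: ✗ (fails at j=1)
  i=1: ✗ (fails at j=1)
  i=2: ✗ (fails at j=2)
Positions where it holds: {} → 0.

0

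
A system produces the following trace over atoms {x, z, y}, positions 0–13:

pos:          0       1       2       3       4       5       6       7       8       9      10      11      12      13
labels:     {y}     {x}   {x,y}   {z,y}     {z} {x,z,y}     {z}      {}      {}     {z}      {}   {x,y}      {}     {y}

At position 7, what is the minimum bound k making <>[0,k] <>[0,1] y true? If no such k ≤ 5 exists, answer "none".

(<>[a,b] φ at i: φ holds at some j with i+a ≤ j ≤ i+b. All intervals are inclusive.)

3

Scan j = 7,8,… for <>[0,1] y:
  j=7: fails
  j=8: fails
  j=9: fails
  j=10: holds
First hit at j=10, so smallest k = 10-7 = 3.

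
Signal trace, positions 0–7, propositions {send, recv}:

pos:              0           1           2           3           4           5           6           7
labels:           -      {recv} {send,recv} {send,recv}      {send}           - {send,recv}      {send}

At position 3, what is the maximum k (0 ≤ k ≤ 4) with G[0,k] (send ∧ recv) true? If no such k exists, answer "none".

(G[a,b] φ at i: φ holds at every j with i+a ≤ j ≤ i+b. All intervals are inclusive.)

(send ∧ recv) must hold from j=3 onward; find where it first fails.
  j=3: holds
  j=4: fails
Holds on [3,3], so largest k = 0.

0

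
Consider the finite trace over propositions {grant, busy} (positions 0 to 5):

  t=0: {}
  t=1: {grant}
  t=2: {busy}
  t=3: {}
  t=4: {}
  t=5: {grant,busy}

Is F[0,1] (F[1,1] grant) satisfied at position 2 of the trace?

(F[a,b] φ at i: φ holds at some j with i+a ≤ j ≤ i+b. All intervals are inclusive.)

No

Check F[1,1] grant at each j in [2,3]:
  j=2: fails (none in [3,3])
  j=3: fails (none in [4,4])
No position in the window satisfies it → formula fails.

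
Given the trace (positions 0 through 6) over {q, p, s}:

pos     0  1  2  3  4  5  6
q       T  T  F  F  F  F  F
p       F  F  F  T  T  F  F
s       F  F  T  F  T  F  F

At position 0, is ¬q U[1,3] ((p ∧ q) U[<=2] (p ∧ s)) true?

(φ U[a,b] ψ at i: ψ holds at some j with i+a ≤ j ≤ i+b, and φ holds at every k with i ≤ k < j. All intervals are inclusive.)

No

Need some j in [1,3] with ((p ∧ q) U[<=2] (p ∧ s)), and ¬q at every k in [0,j-1].
  j=1: ((p ∧ q) U[<=2] (p ∧ s)) — fails.
  j=2: ((p ∧ q) U[<=2] (p ∧ s)) — fails.
  j=3: ((p ∧ q) U[<=2] (p ∧ s)) — fails.
No j in the window works → until fails.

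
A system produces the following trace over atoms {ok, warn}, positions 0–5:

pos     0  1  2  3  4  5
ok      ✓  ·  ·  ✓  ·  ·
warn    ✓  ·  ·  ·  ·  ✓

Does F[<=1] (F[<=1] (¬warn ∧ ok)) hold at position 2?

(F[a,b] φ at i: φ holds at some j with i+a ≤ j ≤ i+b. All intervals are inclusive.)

Check F[<=1] (¬warn ∧ ok) at each j in [2,3]:
  j=2: holds (witness at 3)
  j=3: holds (witness at 3)
Found at j=2 → formula holds.

Holds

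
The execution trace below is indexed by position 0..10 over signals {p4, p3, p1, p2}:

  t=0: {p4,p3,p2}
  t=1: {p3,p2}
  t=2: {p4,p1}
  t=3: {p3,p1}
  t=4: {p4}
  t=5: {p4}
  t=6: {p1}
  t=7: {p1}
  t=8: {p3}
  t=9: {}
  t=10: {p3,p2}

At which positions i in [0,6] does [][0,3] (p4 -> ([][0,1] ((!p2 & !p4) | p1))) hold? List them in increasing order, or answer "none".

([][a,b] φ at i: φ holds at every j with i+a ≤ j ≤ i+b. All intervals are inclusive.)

6

Evaluate at each i in [0,6]:
  i=0: ✗ (fails at j=0)
  i=1: ✗ (fails at j=4)
  i=2: ✗ (fails at j=4)
  i=3: ✗ (fails at j=4)
  i=4: ✗ (fails at j=4)
  i=5: ✗ (fails at j=5)
  i=6: ✓ (all of [6,9])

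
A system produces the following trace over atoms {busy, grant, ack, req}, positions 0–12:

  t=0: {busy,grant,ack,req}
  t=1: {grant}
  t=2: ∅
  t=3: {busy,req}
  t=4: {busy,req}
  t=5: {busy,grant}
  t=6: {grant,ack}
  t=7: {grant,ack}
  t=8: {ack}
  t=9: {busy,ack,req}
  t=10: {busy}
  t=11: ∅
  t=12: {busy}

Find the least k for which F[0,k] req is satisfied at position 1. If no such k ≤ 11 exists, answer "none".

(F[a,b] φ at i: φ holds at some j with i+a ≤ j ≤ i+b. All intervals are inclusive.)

2

Scan j = 1,2,… for req:
  j=1: fails
  j=2: fails
  j=3: holds
First hit at j=3, so smallest k = 3-1 = 2.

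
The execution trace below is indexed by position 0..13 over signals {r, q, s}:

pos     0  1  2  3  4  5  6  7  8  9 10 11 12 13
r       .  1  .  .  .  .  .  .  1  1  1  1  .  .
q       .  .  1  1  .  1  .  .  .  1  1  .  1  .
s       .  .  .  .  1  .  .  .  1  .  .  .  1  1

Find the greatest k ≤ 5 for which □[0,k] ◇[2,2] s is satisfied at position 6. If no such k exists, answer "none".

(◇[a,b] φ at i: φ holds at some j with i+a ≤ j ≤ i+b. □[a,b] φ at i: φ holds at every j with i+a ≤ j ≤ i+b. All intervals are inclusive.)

0

◇[2,2] s must hold from j=6 onward; find where it first fails.
  j=6: holds
  j=7: fails
Holds on [6,6], so largest k = 0.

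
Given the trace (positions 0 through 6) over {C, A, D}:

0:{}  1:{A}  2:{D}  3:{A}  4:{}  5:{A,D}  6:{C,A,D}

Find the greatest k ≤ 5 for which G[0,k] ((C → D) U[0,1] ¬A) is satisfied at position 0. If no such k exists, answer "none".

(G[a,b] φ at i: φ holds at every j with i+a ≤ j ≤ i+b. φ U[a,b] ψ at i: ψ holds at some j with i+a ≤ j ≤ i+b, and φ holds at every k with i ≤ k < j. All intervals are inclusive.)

((C → D) U[0,1] ¬A) must hold from j=0 onward; find where it first fails.
  j=0: holds
  j=1: holds
  j=2: holds
  j=3: holds
  j=4: holds
  j=5: fails
Holds on [0,4], so largest k = 4.

4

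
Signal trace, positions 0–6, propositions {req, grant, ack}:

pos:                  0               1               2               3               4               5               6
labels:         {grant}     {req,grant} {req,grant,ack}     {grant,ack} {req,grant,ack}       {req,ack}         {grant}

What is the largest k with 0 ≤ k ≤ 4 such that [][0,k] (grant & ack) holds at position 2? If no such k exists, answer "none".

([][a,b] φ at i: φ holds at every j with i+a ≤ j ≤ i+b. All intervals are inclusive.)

(grant & ack) must hold from j=2 onward; find where it first fails.
  j=2: holds
  j=3: holds
  j=4: holds
  j=5: fails
Holds on [2,4], so largest k = 2.

2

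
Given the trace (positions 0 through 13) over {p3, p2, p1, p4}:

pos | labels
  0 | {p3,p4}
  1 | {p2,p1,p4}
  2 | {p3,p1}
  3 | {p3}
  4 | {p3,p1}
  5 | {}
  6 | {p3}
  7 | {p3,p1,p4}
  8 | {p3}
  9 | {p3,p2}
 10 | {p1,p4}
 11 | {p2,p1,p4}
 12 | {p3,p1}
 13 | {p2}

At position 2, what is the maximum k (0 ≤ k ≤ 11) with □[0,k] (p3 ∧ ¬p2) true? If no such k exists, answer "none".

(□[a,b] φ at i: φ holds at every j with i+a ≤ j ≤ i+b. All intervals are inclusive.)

2

(p3 ∧ ¬p2) must hold from j=2 onward; find where it first fails.
  j=2: holds
  j=3: holds
  j=4: holds
  j=5: fails
Holds on [2,4], so largest k = 2.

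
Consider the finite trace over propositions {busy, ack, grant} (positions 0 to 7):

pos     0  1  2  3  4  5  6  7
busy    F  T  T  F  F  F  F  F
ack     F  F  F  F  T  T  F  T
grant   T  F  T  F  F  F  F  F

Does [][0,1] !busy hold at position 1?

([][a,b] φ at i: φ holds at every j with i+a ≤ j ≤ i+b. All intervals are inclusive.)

Check !busy at every j in [1,2]:
  j=1: false
  j=2: false
Fails at j=1 → formula fails.

False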